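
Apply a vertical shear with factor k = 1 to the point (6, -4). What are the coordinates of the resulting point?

Shear matrix for vertical shear with factor k = 1:
[[1, 0], [1, 1]]
Result: (6, -4) → (6, 2)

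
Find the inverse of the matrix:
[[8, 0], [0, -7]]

For [[a,b],[c,d]], inverse = (1/det)·[[d,-b],[-c,a]]
det = (8)(-7) - (0)(0) = -56 - 0 = -56
Inverse = (1/-56)·[[-7, 0], [0, 8]]
= [[1/8, 0], [0, -1/7]]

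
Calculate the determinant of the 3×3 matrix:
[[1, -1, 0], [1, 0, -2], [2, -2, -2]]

Expansion along first row:
det = 1·det([[0,-2],[-2,-2]]) - -1·det([[1,-2],[2,-2]]) + 0·det([[1,0],[2,-2]])
    = 1·(0·-2 - -2·-2) - -1·(1·-2 - -2·2) + 0·(1·-2 - 0·2)
    = 1·-4 - -1·2 + 0·-2
    = -4 + 2 + 0 = -2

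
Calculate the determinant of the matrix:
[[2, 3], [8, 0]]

For a 2×2 matrix [[a, b], [c, d]], det = ad - bc
det = (2)(0) - (3)(8) = 0 - 24 = -24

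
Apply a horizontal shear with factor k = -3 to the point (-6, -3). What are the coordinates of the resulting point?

Shear matrix for horizontal shear with factor k = -3:
[[1, -3], [0, 1]]
Result: (-6, -3) → (3, -3)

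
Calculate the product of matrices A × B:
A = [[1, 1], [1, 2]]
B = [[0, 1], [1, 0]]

Matrix multiplication:
C[0][0] = 1×0 + 1×1 = 1
C[0][1] = 1×1 + 1×0 = 1
C[1][0] = 1×0 + 2×1 = 2
C[1][1] = 1×1 + 2×0 = 1
Result: [[1, 1], [2, 1]]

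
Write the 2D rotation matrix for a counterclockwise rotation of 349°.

Rotation matrix formula: [[cos θ, -sin θ], [sin θ, cos θ]]
For θ = 349°:
cos(349°) = 0.9816
sin(349°) = -0.1908
Result: [[0.9816, 0.1908], [-0.1908, 0.9816]]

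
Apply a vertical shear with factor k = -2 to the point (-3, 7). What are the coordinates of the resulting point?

Shear matrix for vertical shear with factor k = -2:
[[1, 0], [-2, 1]]
Result: (-3, 7) → (-3, 13)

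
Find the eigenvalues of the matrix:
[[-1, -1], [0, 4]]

Characteristic equation: det(A - λI) = 0
λ² - (trace)λ + (det) = 0
trace = -1 + 4 = 3, det = (-1)(4) - (-1)(0) = -4
λ² - (3)λ + (-4) = 0
λ = (3 ± √((3)² - 4·(-4))) / 2 = (3 ± √25) / 2
Solving: λ = -1, 4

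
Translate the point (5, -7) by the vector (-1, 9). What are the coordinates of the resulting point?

Translation by (-1, 9) (homogeneous matrix [[1, 0, -1], [0, 1, 9], [0, 0, 1]]):
x' = 5 + -1 = 4
y' = -7 + 9 = 2
Result: (4, 2)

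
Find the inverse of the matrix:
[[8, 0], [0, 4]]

For [[a,b],[c,d]], inverse = (1/det)·[[d,-b],[-c,a]]
det = (8)(4) - (0)(0) = 32 - 0 = 32
Inverse = (1/32)·[[4, 0], [0, 8]]
= [[1/8, 0], [0, 1/4]]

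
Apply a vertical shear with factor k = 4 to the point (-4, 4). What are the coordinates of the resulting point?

Shear matrix for vertical shear with factor k = 4:
[[1, 0], [4, 1]]
Result: (-4, 4) → (-4, -12)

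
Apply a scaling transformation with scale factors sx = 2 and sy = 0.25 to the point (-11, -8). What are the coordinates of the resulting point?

Scaling matrix:
[[2, 0], [0, 0.25]]
Result: (-11 × 2, -8 × 0.25) = (-22, -2)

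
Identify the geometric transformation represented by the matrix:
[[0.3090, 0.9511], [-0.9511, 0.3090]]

This matrix represents: rotation by 288° counterclockwise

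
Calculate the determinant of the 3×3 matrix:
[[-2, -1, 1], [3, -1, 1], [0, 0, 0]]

Expansion along first row:
det = -2·det([[-1,1],[0,0]]) - -1·det([[3,1],[0,0]]) + 1·det([[3,-1],[0,0]])
    = -2·(-1·0 - 1·0) - -1·(3·0 - 1·0) + 1·(3·0 - -1·0)
    = -2·0 - -1·0 + 1·0
    = 0 + 0 + 0 = 0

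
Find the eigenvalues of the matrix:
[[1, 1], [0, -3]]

Characteristic equation: det(A - λI) = 0
λ² - (trace)λ + (det) = 0
trace = 1 + -3 = -2, det = (1)(-3) - (1)(0) = -3
λ² - (-2)λ + (-3) = 0
λ = (-2 ± √((-2)² - 4·(-3))) / 2 = (-2 ± √16) / 2
Solving: λ = -3, 1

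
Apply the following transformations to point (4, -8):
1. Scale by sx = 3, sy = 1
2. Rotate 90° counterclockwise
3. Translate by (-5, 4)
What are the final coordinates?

Step 1: Scale → (12, -8)
Step 2: Rotate 90° → (8, 12)
Step 3: Translate → (3, 16)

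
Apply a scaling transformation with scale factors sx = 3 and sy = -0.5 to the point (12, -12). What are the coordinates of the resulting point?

Scaling matrix:
[[3, 0], [0, -0.50]]
Result: (12 × 3, -12 × -0.5) = (36, 6)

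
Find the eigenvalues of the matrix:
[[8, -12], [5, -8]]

Characteristic equation: det(A - λI) = 0
λ² - (trace)λ + (det) = 0
trace = 8 + -8 = 0, det = (8)(-8) - (-12)(5) = -4
λ² - (0)λ + (-4) = 0
λ = (0 ± √((0)² - 4·(-4))) / 2 = (0 ± √16) / 2
Solving: λ = -2, 2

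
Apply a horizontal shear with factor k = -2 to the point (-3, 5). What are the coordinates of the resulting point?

Shear matrix for horizontal shear with factor k = -2:
[[1, -2], [0, 1]]
Result: (-3, 5) → (-13, 5)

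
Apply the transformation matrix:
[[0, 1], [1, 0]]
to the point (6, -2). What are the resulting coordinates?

Matrix multiplication:
[[0, 1], [1, 0]] × [6, -2]ᵀ
= [(0)(6) + (1)(-2), (1)(6) + (0)(-2)]ᵀ
= [-2, 6]ᵀ
Result: (-2, 6)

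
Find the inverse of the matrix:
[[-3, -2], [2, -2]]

For [[a,b],[c,d]], inverse = (1/det)·[[d,-b],[-c,a]]
det = (-3)(-2) - (-2)(2) = 6 - -4 = 10
Inverse = (1/10)·[[-2, 2], [-2, -3]]
= [[-1/5, 1/5], [-1/5, -3/10]]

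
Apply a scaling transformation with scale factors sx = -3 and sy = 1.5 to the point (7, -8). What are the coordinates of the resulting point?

Scaling matrix:
[[-3, 0], [0, 1.50]]
Result: (7 × -3, -8 × 1.5) = (-21, -12)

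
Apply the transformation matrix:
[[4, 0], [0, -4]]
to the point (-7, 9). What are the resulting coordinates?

Matrix multiplication:
[[4, 0], [0, -4]] × [-7, 9]ᵀ
= [(4)(-7) + (0)(9), (0)(-7) + (-4)(9)]ᵀ
= [-28, -36]ᵀ
Result: (-28, -36)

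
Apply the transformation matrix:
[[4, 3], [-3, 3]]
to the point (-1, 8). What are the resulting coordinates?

Matrix multiplication:
[[4, 3], [-3, 3]] × [-1, 8]ᵀ
= [(4)(-1) + (3)(8), (-3)(-1) + (3)(8)]ᵀ
= [20, 27]ᵀ
Result: (20, 27)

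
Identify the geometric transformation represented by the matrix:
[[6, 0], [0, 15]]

This matrix represents: non-uniform scaling by sx = 6, sy = 15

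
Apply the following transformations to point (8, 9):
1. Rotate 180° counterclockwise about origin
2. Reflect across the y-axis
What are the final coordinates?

Step 1: Rotate 180° → (-8, -9)
Step 2: Reflect across y-axis → (8, -9)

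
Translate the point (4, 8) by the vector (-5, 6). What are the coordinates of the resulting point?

Translation by (-5, 6) (homogeneous matrix [[1, 0, -5], [0, 1, 6], [0, 0, 1]]):
x' = 4 + -5 = -1
y' = 8 + 6 = 14
Result: (-1, 14)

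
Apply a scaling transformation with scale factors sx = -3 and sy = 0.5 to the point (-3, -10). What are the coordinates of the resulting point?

Scaling matrix:
[[-3, 0], [0, 0.50]]
Result: (-3 × -3, -10 × 0.5) = (9, -5)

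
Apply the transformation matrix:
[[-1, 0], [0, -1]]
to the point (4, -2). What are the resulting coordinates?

Matrix multiplication:
[[-1, 0], [0, -1]] × [4, -2]ᵀ
= [(-1)(4) + (0)(-2), (0)(4) + (-1)(-2)]ᵀ
= [-4, 2]ᵀ
Result: (-4, 2)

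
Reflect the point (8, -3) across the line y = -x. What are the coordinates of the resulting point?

Reflection across line y = -x: (8, -3) → (3, -8)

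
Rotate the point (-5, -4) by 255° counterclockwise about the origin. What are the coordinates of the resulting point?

Rotation matrix for 255°: [[cos 255°, -sin 255°], [sin 255°, cos 255°]] ≈ [[-0.258819, 0.965926], [-0.965926, -0.258819]]
[[-0.258819, 0.965926], [-0.965926, -0.258819]] × [-5, -4]ᵀ ≈ [-2.5696, 5.8649]ᵀ
Result: (-2.5696, 5.8649)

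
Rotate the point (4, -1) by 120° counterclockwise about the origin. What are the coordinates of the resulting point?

Rotation matrix for 120°: [[cos 120°, -sin 120°], [sin 120°, cos 120°]] ≈ [[-0.500000, -0.866025], [0.866025, -0.500000]]
[[-0.500000, -0.866025], [0.866025, -0.500000]] × [4, -1]ᵀ ≈ [-1.1340, 3.9641]ᵀ
Result: (-1.1340, 3.9641)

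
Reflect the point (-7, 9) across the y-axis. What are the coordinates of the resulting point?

Reflection across y-axis: (-7, 9) → (7, 9)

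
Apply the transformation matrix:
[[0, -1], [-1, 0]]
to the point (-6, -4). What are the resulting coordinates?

Matrix multiplication:
[[0, -1], [-1, 0]] × [-6, -4]ᵀ
= [(0)(-6) + (-1)(-4), (-1)(-6) + (0)(-4)]ᵀ
= [4, 6]ᵀ
Result: (4, 6)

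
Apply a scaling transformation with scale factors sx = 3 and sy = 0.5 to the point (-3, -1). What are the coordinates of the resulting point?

Scaling matrix:
[[3, 0], [0, 0.50]]
Result: (-3 × 3, -1 × 0.5) = (-9, -0.5)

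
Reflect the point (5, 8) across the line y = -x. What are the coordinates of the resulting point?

Reflection across line y = -x: (5, 8) → (-8, -5)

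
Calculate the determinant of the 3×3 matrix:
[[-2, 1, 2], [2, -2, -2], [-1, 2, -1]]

Expansion along first row:
det = -2·det([[-2,-2],[2,-1]]) - 1·det([[2,-2],[-1,-1]]) + 2·det([[2,-2],[-1,2]])
    = -2·(-2·-1 - -2·2) - 1·(2·-1 - -2·-1) + 2·(2·2 - -2·-1)
    = -2·6 - 1·-4 + 2·2
    = -12 + 4 + 4 = -4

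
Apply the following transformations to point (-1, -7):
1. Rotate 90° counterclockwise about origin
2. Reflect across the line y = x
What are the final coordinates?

Step 1: Rotate 90° → (7, -1)
Step 2: Reflect across line y = x → (-1, 7)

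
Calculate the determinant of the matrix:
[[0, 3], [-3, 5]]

For a 2×2 matrix [[a, b], [c, d]], det = ad - bc
det = (0)(5) - (3)(-3) = 0 - -9 = 9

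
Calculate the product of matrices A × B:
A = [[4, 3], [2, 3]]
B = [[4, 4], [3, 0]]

Matrix multiplication:
C[0][0] = 4×4 + 3×3 = 25
C[0][1] = 4×4 + 3×0 = 16
C[1][0] = 2×4 + 3×3 = 17
C[1][1] = 2×4 + 3×0 = 8
Result: [[25, 16], [17, 8]]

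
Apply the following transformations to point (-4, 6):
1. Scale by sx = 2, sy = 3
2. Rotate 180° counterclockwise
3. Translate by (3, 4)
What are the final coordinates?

Step 1: Scale → (-8, 18)
Step 2: Rotate 180° → (8, -18)
Step 3: Translate → (11, -14)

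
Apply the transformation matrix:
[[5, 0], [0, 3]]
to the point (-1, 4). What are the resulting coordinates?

Matrix multiplication:
[[5, 0], [0, 3]] × [-1, 4]ᵀ
= [(5)(-1) + (0)(4), (0)(-1) + (3)(4)]ᵀ
= [-5, 12]ᵀ
Result: (-5, 12)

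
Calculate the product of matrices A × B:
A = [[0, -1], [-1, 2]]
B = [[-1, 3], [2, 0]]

Matrix multiplication:
C[0][0] = 0×-1 + -1×2 = -2
C[0][1] = 0×3 + -1×0 = 0
C[1][0] = -1×-1 + 2×2 = 5
C[1][1] = -1×3 + 2×0 = -3
Result: [[-2, 0], [5, -3]]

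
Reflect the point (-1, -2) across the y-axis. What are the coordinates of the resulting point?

Reflection across y-axis: (-1, -2) → (1, -2)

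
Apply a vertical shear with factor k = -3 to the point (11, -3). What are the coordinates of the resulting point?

Shear matrix for vertical shear with factor k = -3:
[[1, 0], [-3, 1]]
Result: (11, -3) → (11, -36)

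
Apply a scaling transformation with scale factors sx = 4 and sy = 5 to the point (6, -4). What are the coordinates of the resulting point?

Scaling matrix:
[[4, 0], [0, 5]]
Result: (6 × 4, -4 × 5) = (24, -20)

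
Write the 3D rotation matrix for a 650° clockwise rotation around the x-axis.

Rotation matrix for clockwise 650° around x-axis:
A clockwise rotation by 650° is a counterclockwise rotation by -650°.
cos(-650°) = 0.3420, sin(-650°) = 0.9397
Result: [[1, 0, 0], [0, 0.3420, -0.9397], [0, 0.9397, 0.3420]]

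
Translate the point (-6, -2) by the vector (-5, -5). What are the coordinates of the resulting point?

Translation by (-5, -5) (homogeneous matrix [[1, 0, -5], [0, 1, -5], [0, 0, 1]]):
x' = -6 + -5 = -11
y' = -2 + -5 = -7
Result: (-11, -7)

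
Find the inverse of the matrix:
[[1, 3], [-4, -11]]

For [[a,b],[c,d]], inverse = (1/det)·[[d,-b],[-c,a]]
det = (1)(-11) - (3)(-4) = -11 - -12 = 1
Inverse = [[-11, -3], [4, 1]]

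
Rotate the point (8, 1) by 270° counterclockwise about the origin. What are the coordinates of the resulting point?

Rotation matrix for 270°: [[cos 270°, -sin 270°], [sin 270°, cos 270°]] = [[0, 1], [-1, 0]]
[[0, 1], [-1, 0]] × [8, 1]ᵀ = [1, -8]ᵀ
Result: (1, -8)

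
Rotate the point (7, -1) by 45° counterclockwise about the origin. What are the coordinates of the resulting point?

Rotation matrix for 45°: [[cos 45°, -sin 45°], [sin 45°, cos 45°]] ≈ [[0.707107, -0.707107], [0.707107, 0.707107]]
[[0.707107, -0.707107], [0.707107, 0.707107]] × [7, -1]ᵀ ≈ [5.6569, 4.2426]ᵀ
Result: (5.6569, 4.2426)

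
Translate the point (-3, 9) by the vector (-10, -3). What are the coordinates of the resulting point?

Translation by (-10, -3) (homogeneous matrix [[1, 0, -10], [0, 1, -3], [0, 0, 1]]):
x' = -3 + -10 = -13
y' = 9 + -3 = 6
Result: (-13, 6)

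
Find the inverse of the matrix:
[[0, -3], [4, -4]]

For [[a,b],[c,d]], inverse = (1/det)·[[d,-b],[-c,a]]
det = (0)(-4) - (-3)(4) = 0 - -12 = 12
Inverse = (1/12)·[[-4, 3], [-4, 0]]
= [[-1/3, 1/4], [-1/3, 0]]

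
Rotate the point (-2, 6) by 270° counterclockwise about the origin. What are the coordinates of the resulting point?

Rotation matrix for 270°: [[cos 270°, -sin 270°], [sin 270°, cos 270°]] = [[0, 1], [-1, 0]]
[[0, 1], [-1, 0]] × [-2, 6]ᵀ = [6, 2]ᵀ
Result: (6, 2)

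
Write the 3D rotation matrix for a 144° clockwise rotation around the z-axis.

Rotation matrix for clockwise 144° around z-axis:
A clockwise rotation by 144° is a counterclockwise rotation by -144°.
cos(-144°) = -0.8090, sin(-144°) = -0.5878
Result: [[-0.8090, 0.5878, 0], [-0.5878, -0.8090, 0], [0, 0, 1]]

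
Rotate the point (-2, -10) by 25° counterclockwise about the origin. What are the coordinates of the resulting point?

Rotation matrix for 25°: [[cos 25°, -sin 25°], [sin 25°, cos 25°]] ≈ [[0.906308, -0.422618], [0.422618, 0.906308]]
[[0.906308, -0.422618], [0.422618, 0.906308]] × [-2, -10]ᵀ ≈ [2.4136, -9.9083]ᵀ
Result: (2.4136, -9.9083)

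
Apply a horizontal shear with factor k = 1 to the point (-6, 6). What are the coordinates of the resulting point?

Shear matrix for horizontal shear with factor k = 1:
[[1, 1], [0, 1]]
Result: (-6, 6) → (0, 6)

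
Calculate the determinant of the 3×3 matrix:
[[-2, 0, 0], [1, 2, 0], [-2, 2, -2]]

Expansion along first row:
det = -2·det([[2,0],[2,-2]]) - 0·det([[1,0],[-2,-2]]) + 0·det([[1,2],[-2,2]])
    = -2·(2·-2 - 0·2) - 0·(1·-2 - 0·-2) + 0·(1·2 - 2·-2)
    = -2·-4 - 0·-2 + 0·6
    = 8 + 0 + 0 = 8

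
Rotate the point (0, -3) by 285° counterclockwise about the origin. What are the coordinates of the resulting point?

Rotation matrix for 285°: [[cos 285°, -sin 285°], [sin 285°, cos 285°]] ≈ [[0.258819, 0.965926], [-0.965926, 0.258819]]
[[0.258819, 0.965926], [-0.965926, 0.258819]] × [0, -3]ᵀ ≈ [-2.8978, -0.7765]ᵀ
Result: (-2.8978, -0.7765)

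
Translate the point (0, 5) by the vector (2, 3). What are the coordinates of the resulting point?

Translation by (2, 3) (homogeneous matrix [[1, 0, 2], [0, 1, 3], [0, 0, 1]]):
x' = 0 + 2 = 2
y' = 5 + 3 = 8
Result: (2, 8)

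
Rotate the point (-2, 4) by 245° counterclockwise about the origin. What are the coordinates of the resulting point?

Rotation matrix for 245°: [[cos 245°, -sin 245°], [sin 245°, cos 245°]] ≈ [[-0.422618, 0.906308], [-0.906308, -0.422618]]
[[-0.422618, 0.906308], [-0.906308, -0.422618]] × [-2, 4]ᵀ ≈ [4.4705, 0.1221]ᵀ
Result: (4.4705, 0.1221)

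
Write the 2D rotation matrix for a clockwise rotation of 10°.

Rotation matrix formula: [[cos θ, -sin θ], [sin θ, cos θ]]
A clockwise rotation by 10° is equivalent to a counterclockwise rotation by -10°.
For θ = -10°:
cos(-10°) = 0.9848
sin(-10°) = -0.1736
Result: [[0.9848, 0.1736], [-0.1736, 0.9848]]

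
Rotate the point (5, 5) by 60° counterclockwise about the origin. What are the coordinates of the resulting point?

Rotation matrix for 60°: [[cos 60°, -sin 60°], [sin 60°, cos 60°]] ≈ [[0.500000, -0.866025], [0.866025, 0.500000]]
[[0.500000, -0.866025], [0.866025, 0.500000]] × [5, 5]ᵀ ≈ [-1.8301, 6.8301]ᵀ
Result: (-1.8301, 6.8301)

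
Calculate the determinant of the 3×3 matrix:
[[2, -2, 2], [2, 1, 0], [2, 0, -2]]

Expansion along first row:
det = 2·det([[1,0],[0,-2]]) - -2·det([[2,0],[2,-2]]) + 2·det([[2,1],[2,0]])
    = 2·(1·-2 - 0·0) - -2·(2·-2 - 0·2) + 2·(2·0 - 1·2)
    = 2·-2 - -2·-4 + 2·-2
    = -4 + -8 + -4 = -16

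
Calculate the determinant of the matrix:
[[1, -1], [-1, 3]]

For a 2×2 matrix [[a, b], [c, d]], det = ad - bc
det = (1)(3) - (-1)(-1) = 3 - 1 = 2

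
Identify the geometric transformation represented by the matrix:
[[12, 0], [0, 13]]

This matrix represents: non-uniform scaling by sx = 12, sy = 13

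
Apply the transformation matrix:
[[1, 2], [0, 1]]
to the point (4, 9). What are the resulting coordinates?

Matrix multiplication:
[[1, 2], [0, 1]] × [4, 9]ᵀ
= [(1)(4) + (2)(9), (0)(4) + (1)(9)]ᵀ
= [22, 9]ᵀ
Result: (22, 9)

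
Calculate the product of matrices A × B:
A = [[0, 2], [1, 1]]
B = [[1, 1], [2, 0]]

Matrix multiplication:
C[0][0] = 0×1 + 2×2 = 4
C[0][1] = 0×1 + 2×0 = 0
C[1][0] = 1×1 + 1×2 = 3
C[1][1] = 1×1 + 1×0 = 1
Result: [[4, 0], [3, 1]]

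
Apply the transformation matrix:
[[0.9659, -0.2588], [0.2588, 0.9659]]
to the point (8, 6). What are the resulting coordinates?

Matrix multiplication:
[[0.9659, -0.2588], [0.2588, 0.9659]] × [8, 6]ᵀ
= [(0.9659)(8) + (-0.2588)(6), (0.2588)(8) + (0.9659)(6)]ᵀ
= [6.1744, 7.8658]ᵀ
Result: (6.1744, 7.8658)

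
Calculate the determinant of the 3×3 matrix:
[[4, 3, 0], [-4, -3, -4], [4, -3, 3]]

Expansion along first row:
det = 4·det([[-3,-4],[-3,3]]) - 3·det([[-4,-4],[4,3]]) + 0·det([[-4,-3],[4,-3]])
    = 4·(-3·3 - -4·-3) - 3·(-4·3 - -4·4) + 0·(-4·-3 - -3·4)
    = 4·-21 - 3·4 + 0·24
    = -84 + -12 + 0 = -96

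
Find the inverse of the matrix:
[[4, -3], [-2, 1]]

For [[a,b],[c,d]], inverse = (1/det)·[[d,-b],[-c,a]]
det = (4)(1) - (-3)(-2) = 4 - 6 = -2
Inverse = (1/-2)·[[1, 3], [2, 4]]
= [[-1/2, -3/2], [-1, -2]]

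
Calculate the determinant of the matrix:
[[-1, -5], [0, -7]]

For a 2×2 matrix [[a, b], [c, d]], det = ad - bc
det = (-1)(-7) - (-5)(0) = 7 - 0 = 7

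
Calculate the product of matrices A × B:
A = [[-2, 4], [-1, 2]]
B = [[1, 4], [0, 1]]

Matrix multiplication:
C[0][0] = -2×1 + 4×0 = -2
C[0][1] = -2×4 + 4×1 = -4
C[1][0] = -1×1 + 2×0 = -1
C[1][1] = -1×4 + 2×1 = -2
Result: [[-2, -4], [-1, -2]]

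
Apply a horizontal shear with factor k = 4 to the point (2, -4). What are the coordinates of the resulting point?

Shear matrix for horizontal shear with factor k = 4:
[[1, 4], [0, 1]]
Result: (2, -4) → (-14, -4)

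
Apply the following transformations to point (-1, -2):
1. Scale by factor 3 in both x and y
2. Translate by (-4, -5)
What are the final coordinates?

Step 1: Scale (-1, -2) by 3 → (-3, -6)
Step 2: Translate by (-4, -5) → (-7, -11)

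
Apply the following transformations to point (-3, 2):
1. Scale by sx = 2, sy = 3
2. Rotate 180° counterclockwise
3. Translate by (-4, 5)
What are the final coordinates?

Step 1: Scale → (-6, 6)
Step 2: Rotate 180° → (6, -6)
Step 3: Translate → (2, -1)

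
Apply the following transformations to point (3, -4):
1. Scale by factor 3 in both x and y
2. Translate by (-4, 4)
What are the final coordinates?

Step 1: Scale (3, -4) by 3 → (9, -12)
Step 2: Translate by (-4, 4) → (5, -8)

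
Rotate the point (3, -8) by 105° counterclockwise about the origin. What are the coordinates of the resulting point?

Rotation matrix for 105°: [[cos 105°, -sin 105°], [sin 105°, cos 105°]] ≈ [[-0.258819, -0.965926], [0.965926, -0.258819]]
[[-0.258819, -0.965926], [0.965926, -0.258819]] × [3, -8]ᵀ ≈ [6.9509, 4.9683]ᵀ
Result: (6.9509, 4.9683)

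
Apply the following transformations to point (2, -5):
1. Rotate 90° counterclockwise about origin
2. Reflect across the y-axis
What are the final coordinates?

Step 1: Rotate 90° → (5, 2)
Step 2: Reflect across y-axis → (-5, 2)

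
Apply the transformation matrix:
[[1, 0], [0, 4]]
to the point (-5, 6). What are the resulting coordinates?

Matrix multiplication:
[[1, 0], [0, 4]] × [-5, 6]ᵀ
= [(1)(-5) + (0)(6), (0)(-5) + (4)(6)]ᵀ
= [-5, 24]ᵀ
Result: (-5, 24)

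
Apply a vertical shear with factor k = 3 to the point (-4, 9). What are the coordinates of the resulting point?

Shear matrix for vertical shear with factor k = 3:
[[1, 0], [3, 1]]
Result: (-4, 9) → (-4, -3)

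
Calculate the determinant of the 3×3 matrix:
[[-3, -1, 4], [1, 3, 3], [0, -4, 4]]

Expansion along first row:
det = -3·det([[3,3],[-4,4]]) - -1·det([[1,3],[0,4]]) + 4·det([[1,3],[0,-4]])
    = -3·(3·4 - 3·-4) - -1·(1·4 - 3·0) + 4·(1·-4 - 3·0)
    = -3·24 - -1·4 + 4·-4
    = -72 + 4 + -16 = -84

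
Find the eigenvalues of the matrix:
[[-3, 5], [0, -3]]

Characteristic equation: det(A - λI) = 0
λ² - (trace)λ + (det) = 0
trace = -3 + -3 = -6, det = (-3)(-3) - (5)(0) = 9
λ² - (-6)λ + (9) = 0
λ = (-6 ± √((-6)² - 4·(9))) / 2 = (-6 ± √0) / 2
Solving: λ = -3, -3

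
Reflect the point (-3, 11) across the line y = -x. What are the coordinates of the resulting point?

Reflection across line y = -x: (-3, 11) → (-11, 3)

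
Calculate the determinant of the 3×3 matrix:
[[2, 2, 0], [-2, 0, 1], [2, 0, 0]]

Expansion along first row:
det = 2·det([[0,1],[0,0]]) - 2·det([[-2,1],[2,0]]) + 0·det([[-2,0],[2,0]])
    = 2·(0·0 - 1·0) - 2·(-2·0 - 1·2) + 0·(-2·0 - 0·2)
    = 2·0 - 2·-2 + 0·0
    = 0 + 4 + 0 = 4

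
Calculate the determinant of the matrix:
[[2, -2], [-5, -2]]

For a 2×2 matrix [[a, b], [c, d]], det = ad - bc
det = (2)(-2) - (-2)(-5) = -4 - 10 = -14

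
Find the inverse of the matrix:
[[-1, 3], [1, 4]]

For [[a,b],[c,d]], inverse = (1/det)·[[d,-b],[-c,a]]
det = (-1)(4) - (3)(1) = -4 - 3 = -7
Inverse = (1/-7)·[[4, -3], [-1, -1]]
= [[-4/7, 3/7], [1/7, 1/7]]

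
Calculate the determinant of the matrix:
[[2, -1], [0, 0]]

For a 2×2 matrix [[a, b], [c, d]], det = ad - bc
det = (2)(0) - (-1)(0) = 0 - 0 = 0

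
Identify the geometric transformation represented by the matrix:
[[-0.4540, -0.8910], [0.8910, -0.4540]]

This matrix represents: rotation by 117° counterclockwise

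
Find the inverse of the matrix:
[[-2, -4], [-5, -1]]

For [[a,b],[c,d]], inverse = (1/det)·[[d,-b],[-c,a]]
det = (-2)(-1) - (-4)(-5) = 2 - 20 = -18
Inverse = (1/-18)·[[-1, 4], [5, -2]]
= [[1/18, -2/9], [-5/18, 1/9]]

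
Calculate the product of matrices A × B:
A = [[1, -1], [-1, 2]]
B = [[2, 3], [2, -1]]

Matrix multiplication:
C[0][0] = 1×2 + -1×2 = 0
C[0][1] = 1×3 + -1×-1 = 4
C[1][0] = -1×2 + 2×2 = 2
C[1][1] = -1×3 + 2×-1 = -5
Result: [[0, 4], [2, -5]]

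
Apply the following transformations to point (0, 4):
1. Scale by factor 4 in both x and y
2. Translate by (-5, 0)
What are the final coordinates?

Step 1: Scale (0, 4) by 4 → (0, 16)
Step 2: Translate by (-5, 0) → (-5, 16)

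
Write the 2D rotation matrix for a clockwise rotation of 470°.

Rotation matrix formula: [[cos θ, -sin θ], [sin θ, cos θ]]
A clockwise rotation by 470° is equivalent to a counterclockwise rotation by -470°.
For θ = -470°:
cos(-470°) = -0.3420
sin(-470°) = -0.9397
Result: [[-0.3420, 0.9397], [-0.9397, -0.3420]]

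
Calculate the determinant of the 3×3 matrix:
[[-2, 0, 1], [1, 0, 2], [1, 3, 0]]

Expansion along first row:
det = -2·det([[0,2],[3,0]]) - 0·det([[1,2],[1,0]]) + 1·det([[1,0],[1,3]])
    = -2·(0·0 - 2·3) - 0·(1·0 - 2·1) + 1·(1·3 - 0·1)
    = -2·-6 - 0·-2 + 1·3
    = 12 + 0 + 3 = 15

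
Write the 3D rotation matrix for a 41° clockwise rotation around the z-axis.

Rotation matrix for clockwise 41° around z-axis:
A clockwise rotation by 41° is a counterclockwise rotation by -41°.
cos(-41°) = 0.7547, sin(-41°) = -0.6561
Result: [[0.7547, 0.6561, 0], [-0.6561, 0.7547, 0], [0, 0, 1]]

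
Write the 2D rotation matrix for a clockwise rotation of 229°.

Rotation matrix formula: [[cos θ, -sin θ], [sin θ, cos θ]]
A clockwise rotation by 229° is equivalent to a counterclockwise rotation by -229°.
For θ = -229°:
cos(-229°) = -0.6561
sin(-229°) = 0.7547
Result: [[-0.6561, -0.7547], [0.7547, -0.6561]]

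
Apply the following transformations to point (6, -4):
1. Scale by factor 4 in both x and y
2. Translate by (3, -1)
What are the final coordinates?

Step 1: Scale (6, -4) by 4 → (24, -16)
Step 2: Translate by (3, -1) → (27, -17)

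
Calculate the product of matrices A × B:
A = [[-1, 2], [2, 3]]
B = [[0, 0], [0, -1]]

Matrix multiplication:
C[0][0] = -1×0 + 2×0 = 0
C[0][1] = -1×0 + 2×-1 = -2
C[1][0] = 2×0 + 3×0 = 0
C[1][1] = 2×0 + 3×-1 = -3
Result: [[0, -2], [0, -3]]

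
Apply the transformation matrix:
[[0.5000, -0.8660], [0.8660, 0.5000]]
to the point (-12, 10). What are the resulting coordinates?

Matrix multiplication:
[[0.5000, -0.8660], [0.8660, 0.5000]] × [-12, 10]ᵀ
= [(0.5000)(-12) + (-0.8660)(10), (0.8660)(-12) + (0.5000)(10)]ᵀ
= [-14.6600, -5.3920]ᵀ
Result: (-14.6600, -5.3920)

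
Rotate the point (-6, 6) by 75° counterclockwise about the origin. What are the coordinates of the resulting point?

Rotation matrix for 75°: [[cos 75°, -sin 75°], [sin 75°, cos 75°]] ≈ [[0.258819, -0.965926], [0.965926, 0.258819]]
[[0.258819, -0.965926], [0.965926, 0.258819]] × [-6, 6]ᵀ ≈ [-7.3485, -4.2426]ᵀ
Result: (-7.3485, -4.2426)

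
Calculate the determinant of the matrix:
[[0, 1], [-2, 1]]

For a 2×2 matrix [[a, b], [c, d]], det = ad - bc
det = (0)(1) - (1)(-2) = 0 - -2 = 2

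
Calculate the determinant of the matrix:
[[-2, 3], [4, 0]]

For a 2×2 matrix [[a, b], [c, d]], det = ad - bc
det = (-2)(0) - (3)(4) = 0 - 12 = -12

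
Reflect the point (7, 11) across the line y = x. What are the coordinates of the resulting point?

Reflection across line y = x: (7, 11) → (11, 7)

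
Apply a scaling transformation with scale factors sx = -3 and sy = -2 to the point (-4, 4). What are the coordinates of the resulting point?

Scaling matrix:
[[-3, 0], [0, -2]]
Result: (-4 × -3, 4 × -2) = (12, -8)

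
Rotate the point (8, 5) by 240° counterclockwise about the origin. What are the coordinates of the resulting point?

Rotation matrix for 240°: [[cos 240°, -sin 240°], [sin 240°, cos 240°]] ≈ [[-0.500000, 0.866025], [-0.866025, -0.500000]]
[[-0.500000, 0.866025], [-0.866025, -0.500000]] × [8, 5]ᵀ ≈ [0.3301, -9.4282]ᵀ
Result: (0.3301, -9.4282)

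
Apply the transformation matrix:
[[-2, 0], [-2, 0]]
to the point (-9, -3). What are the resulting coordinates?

Matrix multiplication:
[[-2, 0], [-2, 0]] × [-9, -3]ᵀ
= [(-2)(-9) + (0)(-3), (-2)(-9) + (0)(-3)]ᵀ
= [18, 18]ᵀ
Result: (18, 18)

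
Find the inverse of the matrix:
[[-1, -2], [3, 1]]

For [[a,b],[c,d]], inverse = (1/det)·[[d,-b],[-c,a]]
det = (-1)(1) - (-2)(3) = -1 - -6 = 5
Inverse = (1/5)·[[1, 2], [-3, -1]]
= [[1/5, 2/5], [-3/5, -1/5]]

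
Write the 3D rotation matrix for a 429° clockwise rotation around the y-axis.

Rotation matrix for clockwise 429° around y-axis:
A clockwise rotation by 429° is a counterclockwise rotation by -429°.
cos(-429°) = 0.3584, sin(-429°) = -0.9336
Result: [[0.3584, 0, -0.9336], [0, 1, 0], [0.9336, 0, 0.3584]]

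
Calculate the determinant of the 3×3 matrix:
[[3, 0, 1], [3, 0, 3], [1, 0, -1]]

Expansion along first row:
det = 3·det([[0,3],[0,-1]]) - 0·det([[3,3],[1,-1]]) + 1·det([[3,0],[1,0]])
    = 3·(0·-1 - 3·0) - 0·(3·-1 - 3·1) + 1·(3·0 - 0·1)
    = 3·0 - 0·-6 + 1·0
    = 0 + 0 + 0 = 0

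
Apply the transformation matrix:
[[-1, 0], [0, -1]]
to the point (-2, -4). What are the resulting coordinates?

Matrix multiplication:
[[-1, 0], [0, -1]] × [-2, -4]ᵀ
= [(-1)(-2) + (0)(-4), (0)(-2) + (-1)(-4)]ᵀ
= [2, 4]ᵀ
Result: (2, 4)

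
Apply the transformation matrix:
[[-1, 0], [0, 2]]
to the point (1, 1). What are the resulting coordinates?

Matrix multiplication:
[[-1, 0], [0, 2]] × [1, 1]ᵀ
= [(-1)(1) + (0)(1), (0)(1) + (2)(1)]ᵀ
= [-1, 2]ᵀ
Result: (-1, 2)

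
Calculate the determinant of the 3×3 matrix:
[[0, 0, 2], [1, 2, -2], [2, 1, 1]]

Expansion along first row:
det = 0·det([[2,-2],[1,1]]) - 0·det([[1,-2],[2,1]]) + 2·det([[1,2],[2,1]])
    = 0·(2·1 - -2·1) - 0·(1·1 - -2·2) + 2·(1·1 - 2·2)
    = 0·4 - 0·5 + 2·-3
    = 0 + 0 + -6 = -6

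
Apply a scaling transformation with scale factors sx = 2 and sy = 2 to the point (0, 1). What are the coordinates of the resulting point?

Scaling matrix:
[[2, 0], [0, 2]]
Result: (0 × 2, 1 × 2) = (0, 2)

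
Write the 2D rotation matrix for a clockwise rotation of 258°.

Rotation matrix formula: [[cos θ, -sin θ], [sin θ, cos θ]]
A clockwise rotation by 258° is equivalent to a counterclockwise rotation by -258°.
For θ = -258°:
cos(-258°) = -0.2079
sin(-258°) = 0.9781
Result: [[-0.2079, -0.9781], [0.9781, -0.2079]]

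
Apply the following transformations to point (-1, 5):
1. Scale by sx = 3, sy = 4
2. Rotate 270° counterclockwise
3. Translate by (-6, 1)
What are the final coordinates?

Step 1: Scale → (-3, 20)
Step 2: Rotate 270° → (20, 3)
Step 3: Translate → (14, 4)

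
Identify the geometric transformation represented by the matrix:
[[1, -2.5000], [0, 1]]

This matrix represents: horizontal shear with factor -2.5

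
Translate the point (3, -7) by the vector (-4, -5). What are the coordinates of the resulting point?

Translation by (-4, -5) (homogeneous matrix [[1, 0, -4], [0, 1, -5], [0, 0, 1]]):
x' = 3 + -4 = -1
y' = -7 + -5 = -12
Result: (-1, -12)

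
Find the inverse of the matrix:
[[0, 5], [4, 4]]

For [[a,b],[c,d]], inverse = (1/det)·[[d,-b],[-c,a]]
det = (0)(4) - (5)(4) = 0 - 20 = -20
Inverse = (1/-20)·[[4, -5], [-4, 0]]
= [[-1/5, 1/4], [1/5, 0]]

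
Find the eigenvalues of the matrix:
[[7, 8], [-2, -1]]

Characteristic equation: det(A - λI) = 0
λ² - (trace)λ + (det) = 0
trace = 7 + -1 = 6, det = (7)(-1) - (8)(-2) = 9
λ² - (6)λ + (9) = 0
λ = (6 ± √((6)² - 4·(9))) / 2 = (6 ± √0) / 2
Solving: λ = 3, 3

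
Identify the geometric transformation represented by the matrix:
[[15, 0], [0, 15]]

This matrix represents: uniform scaling by factor 15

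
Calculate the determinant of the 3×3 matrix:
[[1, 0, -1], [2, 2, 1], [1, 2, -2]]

Expansion along first row:
det = 1·det([[2,1],[2,-2]]) - 0·det([[2,1],[1,-2]]) + -1·det([[2,2],[1,2]])
    = 1·(2·-2 - 1·2) - 0·(2·-2 - 1·1) + -1·(2·2 - 2·1)
    = 1·-6 - 0·-5 + -1·2
    = -6 + 0 + -2 = -8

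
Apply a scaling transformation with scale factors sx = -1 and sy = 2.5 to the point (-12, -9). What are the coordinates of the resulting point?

Scaling matrix:
[[-1, 0], [0, 2.50]]
Result: (-12 × -1, -9 × 2.5) = (12, -22.5)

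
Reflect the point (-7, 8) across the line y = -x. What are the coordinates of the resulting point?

Reflection across line y = -x: (-7, 8) → (-8, 7)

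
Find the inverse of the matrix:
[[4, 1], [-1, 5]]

For [[a,b],[c,d]], inverse = (1/det)·[[d,-b],[-c,a]]
det = (4)(5) - (1)(-1) = 20 - -1 = 21
Inverse = (1/21)·[[5, -1], [1, 4]]
= [[5/21, -1/21], [1/21, 4/21]]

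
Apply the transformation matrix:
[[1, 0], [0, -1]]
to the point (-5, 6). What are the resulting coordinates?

Matrix multiplication:
[[1, 0], [0, -1]] × [-5, 6]ᵀ
= [(1)(-5) + (0)(6), (0)(-5) + (-1)(6)]ᵀ
= [-5, -6]ᵀ
Result: (-5, -6)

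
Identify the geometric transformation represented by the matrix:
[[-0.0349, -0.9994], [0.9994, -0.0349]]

This matrix represents: rotation by 92° counterclockwise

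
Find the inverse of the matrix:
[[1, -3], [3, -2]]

For [[a,b],[c,d]], inverse = (1/det)·[[d,-b],[-c,a]]
det = (1)(-2) - (-3)(3) = -2 - -9 = 7
Inverse = (1/7)·[[-2, 3], [-3, 1]]
= [[-2/7, 3/7], [-3/7, 1/7]]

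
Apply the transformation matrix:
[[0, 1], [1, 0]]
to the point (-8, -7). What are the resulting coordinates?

Matrix multiplication:
[[0, 1], [1, 0]] × [-8, -7]ᵀ
= [(0)(-8) + (1)(-7), (1)(-8) + (0)(-7)]ᵀ
= [-7, -8]ᵀ
Result: (-7, -8)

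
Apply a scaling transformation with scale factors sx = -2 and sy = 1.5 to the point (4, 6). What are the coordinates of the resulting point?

Scaling matrix:
[[-2, 0], [0, 1.50]]
Result: (4 × -2, 6 × 1.5) = (-8, 9)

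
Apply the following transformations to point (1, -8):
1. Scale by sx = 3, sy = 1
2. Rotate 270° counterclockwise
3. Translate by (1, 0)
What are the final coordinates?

Step 1: Scale → (3, -8)
Step 2: Rotate 270° → (-8, -3)
Step 3: Translate → (-7, -3)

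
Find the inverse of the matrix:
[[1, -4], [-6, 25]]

For [[a,b],[c,d]], inverse = (1/det)·[[d,-b],[-c,a]]
det = (1)(25) - (-4)(-6) = 25 - 24 = 1
Inverse = [[25, 4], [6, 1]]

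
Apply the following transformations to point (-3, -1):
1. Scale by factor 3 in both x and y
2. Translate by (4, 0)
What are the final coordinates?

Step 1: Scale (-3, -1) by 3 → (-9, -3)
Step 2: Translate by (4, 0) → (-5, -3)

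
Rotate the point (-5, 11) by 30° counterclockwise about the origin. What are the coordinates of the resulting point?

Rotation matrix for 30°: [[cos 30°, -sin 30°], [sin 30°, cos 30°]] ≈ [[0.866025, -0.500000], [0.500000, 0.866025]]
[[0.866025, -0.500000], [0.500000, 0.866025]] × [-5, 11]ᵀ ≈ [-9.8301, 7.0263]ᵀ
Result: (-9.8301, 7.0263)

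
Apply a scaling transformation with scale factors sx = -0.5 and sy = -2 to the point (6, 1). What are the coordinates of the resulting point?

Scaling matrix:
[[-0.50, 0], [0, -2]]
Result: (6 × -0.5, 1 × -2) = (-3, -2)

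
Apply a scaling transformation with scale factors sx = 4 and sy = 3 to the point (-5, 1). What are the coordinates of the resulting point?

Scaling matrix:
[[4, 0], [0, 3]]
Result: (-5 × 4, 1 × 3) = (-20, 3)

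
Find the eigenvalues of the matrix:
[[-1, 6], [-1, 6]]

Characteristic equation: det(A - λI) = 0
λ² - (trace)λ + (det) = 0
trace = -1 + 6 = 5, det = (-1)(6) - (6)(-1) = 0
λ² - (5)λ + (0) = 0
λ = (5 ± √((5)² - 4·(0))) / 2 = (5 ± √25) / 2
Solving: λ = 0, 5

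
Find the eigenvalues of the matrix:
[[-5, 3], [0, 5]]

Characteristic equation: det(A - λI) = 0
λ² - (trace)λ + (det) = 0
trace = -5 + 5 = 0, det = (-5)(5) - (3)(0) = -25
λ² - (0)λ + (-25) = 0
λ = (0 ± √((0)² - 4·(-25))) / 2 = (0 ± √100) / 2
Solving: λ = -5, 5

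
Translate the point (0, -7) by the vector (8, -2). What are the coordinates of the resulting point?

Translation by (8, -2) (homogeneous matrix [[1, 0, 8], [0, 1, -2], [0, 0, 1]]):
x' = 0 + 8 = 8
y' = -7 + -2 = -9
Result: (8, -9)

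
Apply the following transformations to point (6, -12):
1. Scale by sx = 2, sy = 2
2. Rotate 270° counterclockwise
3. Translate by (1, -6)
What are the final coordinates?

Step 1: Scale → (12, -24)
Step 2: Rotate 270° → (-24, -12)
Step 3: Translate → (-23, -18)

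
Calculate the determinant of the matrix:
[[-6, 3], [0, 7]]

For a 2×2 matrix [[a, b], [c, d]], det = ad - bc
det = (-6)(7) - (3)(0) = -42 - 0 = -42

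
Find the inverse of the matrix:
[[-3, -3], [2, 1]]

For [[a,b],[c,d]], inverse = (1/det)·[[d,-b],[-c,a]]
det = (-3)(1) - (-3)(2) = -3 - -6 = 3
Inverse = (1/3)·[[1, 3], [-2, -3]]
= [[1/3, 1], [-2/3, -1]]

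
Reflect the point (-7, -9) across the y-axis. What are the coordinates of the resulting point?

Reflection across y-axis: (-7, -9) → (7, -9)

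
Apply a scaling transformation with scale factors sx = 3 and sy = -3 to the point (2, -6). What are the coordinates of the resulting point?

Scaling matrix:
[[3, 0], [0, -3]]
Result: (2 × 3, -6 × -3) = (6, 18)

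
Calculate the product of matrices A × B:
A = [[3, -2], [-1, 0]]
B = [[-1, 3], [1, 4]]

Matrix multiplication:
C[0][0] = 3×-1 + -2×1 = -5
C[0][1] = 3×3 + -2×4 = 1
C[1][0] = -1×-1 + 0×1 = 1
C[1][1] = -1×3 + 0×4 = -3
Result: [[-5, 1], [1, -3]]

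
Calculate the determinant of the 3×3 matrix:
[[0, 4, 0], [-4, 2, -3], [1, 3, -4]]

Expansion along first row:
det = 0·det([[2,-3],[3,-4]]) - 4·det([[-4,-3],[1,-4]]) + 0·det([[-4,2],[1,3]])
    = 0·(2·-4 - -3·3) - 4·(-4·-4 - -3·1) + 0·(-4·3 - 2·1)
    = 0·1 - 4·19 + 0·-14
    = 0 + -76 + 0 = -76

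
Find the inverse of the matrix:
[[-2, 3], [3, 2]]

For [[a,b],[c,d]], inverse = (1/det)·[[d,-b],[-c,a]]
det = (-2)(2) - (3)(3) = -4 - 9 = -13
Inverse = (1/-13)·[[2, -3], [-3, -2]]
= [[-2/13, 3/13], [3/13, 2/13]]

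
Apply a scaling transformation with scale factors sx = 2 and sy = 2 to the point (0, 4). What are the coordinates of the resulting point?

Scaling matrix:
[[2, 0], [0, 2]]
Result: (0 × 2, 4 × 2) = (0, 8)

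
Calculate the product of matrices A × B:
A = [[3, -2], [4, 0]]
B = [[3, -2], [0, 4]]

Matrix multiplication:
C[0][0] = 3×3 + -2×0 = 9
C[0][1] = 3×-2 + -2×4 = -14
C[1][0] = 4×3 + 0×0 = 12
C[1][1] = 4×-2 + 0×4 = -8
Result: [[9, -14], [12, -8]]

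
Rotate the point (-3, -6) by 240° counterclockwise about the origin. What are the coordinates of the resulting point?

Rotation matrix for 240°: [[cos 240°, -sin 240°], [sin 240°, cos 240°]] ≈ [[-0.500000, 0.866025], [-0.866025, -0.500000]]
[[-0.500000, 0.866025], [-0.866025, -0.500000]] × [-3, -6]ᵀ ≈ [-3.6962, 5.5981]ᵀ
Result: (-3.6962, 5.5981)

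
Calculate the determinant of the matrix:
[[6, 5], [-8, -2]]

For a 2×2 matrix [[a, b], [c, d]], det = ad - bc
det = (6)(-2) - (5)(-8) = -12 - -40 = 28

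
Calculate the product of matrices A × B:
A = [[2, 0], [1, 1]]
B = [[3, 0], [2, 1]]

Matrix multiplication:
C[0][0] = 2×3 + 0×2 = 6
C[0][1] = 2×0 + 0×1 = 0
C[1][0] = 1×3 + 1×2 = 5
C[1][1] = 1×0 + 1×1 = 1
Result: [[6, 0], [5, 1]]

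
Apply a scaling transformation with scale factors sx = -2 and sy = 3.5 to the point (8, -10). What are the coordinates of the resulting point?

Scaling matrix:
[[-2, 0], [0, 3.50]]
Result: (8 × -2, -10 × 3.5) = (-16, -35)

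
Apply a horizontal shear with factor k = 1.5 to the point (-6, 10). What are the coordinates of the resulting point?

Shear matrix for horizontal shear with factor k = 1.5:
[[1, 1.50], [0, 1]]
Result: (-6, 10) → (9, 10)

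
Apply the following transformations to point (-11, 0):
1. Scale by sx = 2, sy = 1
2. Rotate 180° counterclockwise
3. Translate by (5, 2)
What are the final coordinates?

Step 1: Scale → (-22, 0)
Step 2: Rotate 180° → (22, 0)
Step 3: Translate → (27, 2)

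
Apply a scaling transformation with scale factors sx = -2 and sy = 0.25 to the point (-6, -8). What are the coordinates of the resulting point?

Scaling matrix:
[[-2, 0], [0, 0.25]]
Result: (-6 × -2, -8 × 0.25) = (12, -2)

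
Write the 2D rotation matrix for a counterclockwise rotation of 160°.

Rotation matrix formula: [[cos θ, -sin θ], [sin θ, cos θ]]
For θ = 160°:
cos(160°) = -0.9397
sin(160°) = 0.3420
Result: [[-0.9397, -0.3420], [0.3420, -0.9397]]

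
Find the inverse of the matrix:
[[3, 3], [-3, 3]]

For [[a,b],[c,d]], inverse = (1/det)·[[d,-b],[-c,a]]
det = (3)(3) - (3)(-3) = 9 - -9 = 18
Inverse = (1/18)·[[3, -3], [3, 3]]
= [[1/6, -1/6], [1/6, 1/6]]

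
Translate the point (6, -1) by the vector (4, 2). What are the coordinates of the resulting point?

Translation by (4, 2) (homogeneous matrix [[1, 0, 4], [0, 1, 2], [0, 0, 1]]):
x' = 6 + 4 = 10
y' = -1 + 2 = 1
Result: (10, 1)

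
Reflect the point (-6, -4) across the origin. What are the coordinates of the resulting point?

Reflection across origin: (-6, -4) → (6, 4)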